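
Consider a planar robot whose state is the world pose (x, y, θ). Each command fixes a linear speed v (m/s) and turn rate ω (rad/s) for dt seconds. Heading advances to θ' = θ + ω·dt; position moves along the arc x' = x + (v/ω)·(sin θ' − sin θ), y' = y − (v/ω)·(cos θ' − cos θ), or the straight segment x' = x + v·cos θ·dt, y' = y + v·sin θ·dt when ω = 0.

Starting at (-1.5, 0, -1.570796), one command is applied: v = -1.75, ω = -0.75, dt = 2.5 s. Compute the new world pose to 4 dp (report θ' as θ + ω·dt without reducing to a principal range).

θ' = -1.5708 + -0.75·2.5 = -3.4458
R = v/ω = -1.75/-0.75 = 2.3333
x' = -1.5 + 2.3333·(sin -3.4458 − sin -1.5708) = 1.5322
y' = 0 − 2.3333·(cos -3.4458 − cos -1.5708) = 2.2262

(1.5322, 2.2262, -3.4458)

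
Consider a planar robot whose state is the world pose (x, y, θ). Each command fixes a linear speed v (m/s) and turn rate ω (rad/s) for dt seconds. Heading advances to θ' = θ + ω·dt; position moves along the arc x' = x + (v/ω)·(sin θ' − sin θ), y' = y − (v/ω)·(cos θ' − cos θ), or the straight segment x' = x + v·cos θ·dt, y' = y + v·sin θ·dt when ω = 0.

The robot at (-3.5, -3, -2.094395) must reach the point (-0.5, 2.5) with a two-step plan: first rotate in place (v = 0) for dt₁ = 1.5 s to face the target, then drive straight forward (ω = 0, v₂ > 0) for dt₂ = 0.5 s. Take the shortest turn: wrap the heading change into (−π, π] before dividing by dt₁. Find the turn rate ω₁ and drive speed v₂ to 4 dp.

heading to target = atan2(2.5−-3, -0.5−-3.5) = 1.0714
Δθ = wrap(1.0714 − -2.0944) = -3.1173; ω₁ = Δθ/dt₁ = -2.0782
distance = √((-0.5−-3.5)² + (2.5−-3)²) = 6.2650; v₂ = distance/dt₂ = 12.5300

ω₁ = -2.0782, v₂ = 12.5300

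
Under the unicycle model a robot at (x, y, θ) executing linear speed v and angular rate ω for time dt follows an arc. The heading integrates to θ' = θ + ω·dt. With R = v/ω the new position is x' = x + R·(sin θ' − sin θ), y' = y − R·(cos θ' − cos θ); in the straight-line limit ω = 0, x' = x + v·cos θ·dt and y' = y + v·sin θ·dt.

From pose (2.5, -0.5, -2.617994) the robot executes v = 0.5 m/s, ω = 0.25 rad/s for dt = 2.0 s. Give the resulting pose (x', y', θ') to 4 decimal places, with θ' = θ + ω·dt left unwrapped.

(1.7920, -1.1915, -2.1180)

θ' = -2.6180 + 0.25·2.0 = -2.1180
R = v/ω = 0.5/0.25 = 2.0000
x' = 2.5 + 2.0000·(sin -2.1180 − sin -2.6180) = 1.7920
y' = -0.5 − 2.0000·(cos -2.1180 − cos -2.6180) = -1.1915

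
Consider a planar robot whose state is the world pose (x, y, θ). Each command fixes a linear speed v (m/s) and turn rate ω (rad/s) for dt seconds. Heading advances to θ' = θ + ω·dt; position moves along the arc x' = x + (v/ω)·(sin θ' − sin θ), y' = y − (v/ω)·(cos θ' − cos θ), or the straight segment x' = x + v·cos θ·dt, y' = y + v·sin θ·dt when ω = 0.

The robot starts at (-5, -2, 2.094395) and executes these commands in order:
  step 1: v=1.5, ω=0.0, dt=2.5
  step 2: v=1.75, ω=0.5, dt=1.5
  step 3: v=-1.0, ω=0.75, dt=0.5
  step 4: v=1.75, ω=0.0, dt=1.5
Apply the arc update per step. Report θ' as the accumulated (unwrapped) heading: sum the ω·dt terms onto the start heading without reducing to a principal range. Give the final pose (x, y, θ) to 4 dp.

step 1: θ'=2.0944 (straight) → pose (-6.8750, 1.2476, 2.0944)
step 2: θ'=2.8444 (R=3.5000) → pose (-8.8811, 2.8442, 2.8444)
step 3: θ'=3.2194 (R=-1.3333) → pose (-8.3871, 2.7897, 3.2194)
step 4: θ'=3.2194 (straight) → pose (-11.0041, 2.5857, 3.2194)

(-11.0041, 2.5857, 3.2194)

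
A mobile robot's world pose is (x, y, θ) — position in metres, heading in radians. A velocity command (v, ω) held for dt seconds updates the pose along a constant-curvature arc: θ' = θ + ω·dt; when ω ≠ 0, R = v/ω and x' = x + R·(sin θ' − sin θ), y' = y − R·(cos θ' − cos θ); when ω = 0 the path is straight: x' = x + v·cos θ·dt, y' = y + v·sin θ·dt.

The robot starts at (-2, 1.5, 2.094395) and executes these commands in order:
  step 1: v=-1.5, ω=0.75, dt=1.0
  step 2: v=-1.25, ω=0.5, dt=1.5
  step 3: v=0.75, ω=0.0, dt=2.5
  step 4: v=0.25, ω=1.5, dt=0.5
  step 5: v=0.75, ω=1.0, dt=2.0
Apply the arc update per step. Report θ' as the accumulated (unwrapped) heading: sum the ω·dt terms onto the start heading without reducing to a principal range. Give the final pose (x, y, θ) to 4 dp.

step 1: θ'=2.8444 (R=-2.0000) → pose (-0.8536, 0.5877, 2.8444)
step 2: θ'=3.5944 (R=-2.5000) → pose (0.9722, 0.7300, 3.5944)
step 3: θ'=3.5944 (straight) → pose (-0.7139, -0.0903, 3.5944)
step 4: θ'=4.3444 (R=0.1667) → pose (-0.7965, -0.1802, 4.3444)
step 5: θ'=6.3444 (R=0.7500) → pose (-0.0508, -1.1986, 6.3444)

(-0.0508, -1.1986, 6.3444)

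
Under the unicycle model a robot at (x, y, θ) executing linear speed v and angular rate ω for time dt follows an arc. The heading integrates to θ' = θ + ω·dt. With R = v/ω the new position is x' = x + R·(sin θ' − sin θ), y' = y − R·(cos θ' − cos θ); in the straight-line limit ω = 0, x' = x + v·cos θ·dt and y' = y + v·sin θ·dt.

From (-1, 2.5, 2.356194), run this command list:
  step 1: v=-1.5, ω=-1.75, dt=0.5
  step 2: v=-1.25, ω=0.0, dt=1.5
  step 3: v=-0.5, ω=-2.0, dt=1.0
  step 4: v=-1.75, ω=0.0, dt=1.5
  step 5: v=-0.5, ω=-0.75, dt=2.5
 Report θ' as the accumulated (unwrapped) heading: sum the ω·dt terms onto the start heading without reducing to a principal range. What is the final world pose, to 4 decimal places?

step 1: θ'=1.4812 (R=0.8571) → pose (-0.7524, 1.8172, 1.4812)
step 2: θ'=1.4812 (straight) → pose (-0.9202, -0.0503, 1.4812)
step 3: θ'=-0.5188 (R=0.2500) → pose (-1.2931, -0.2450, -0.5188)
step 4: θ'=-0.5188 (straight) → pose (-3.5727, 1.0566, -0.5188)
step 5: θ'=-2.3938 (R=0.6667) → pose (-3.6955, 2.1243, -2.3938)

(-3.6955, 2.1243, -2.3938)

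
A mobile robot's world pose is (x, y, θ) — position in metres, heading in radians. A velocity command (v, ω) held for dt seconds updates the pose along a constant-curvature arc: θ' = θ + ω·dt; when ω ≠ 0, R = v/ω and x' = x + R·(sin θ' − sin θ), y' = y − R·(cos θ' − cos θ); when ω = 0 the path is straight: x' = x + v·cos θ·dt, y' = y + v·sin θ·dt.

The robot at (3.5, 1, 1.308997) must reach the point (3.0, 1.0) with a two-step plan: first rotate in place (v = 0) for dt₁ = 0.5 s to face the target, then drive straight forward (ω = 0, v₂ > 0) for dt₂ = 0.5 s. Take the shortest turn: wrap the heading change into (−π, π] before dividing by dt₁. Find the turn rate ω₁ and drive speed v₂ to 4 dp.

heading to target = atan2(1−1, 3−3.5) = 3.1416
Δθ = wrap(3.1416 − 1.3090) = 1.8326; ω₁ = Δθ/dt₁ = 3.6652
distance = √((3−3.5)² + (1−1)²) = 0.5000; v₂ = distance/dt₂ = 1.0000

ω₁ = 3.6652, v₂ = 1.0000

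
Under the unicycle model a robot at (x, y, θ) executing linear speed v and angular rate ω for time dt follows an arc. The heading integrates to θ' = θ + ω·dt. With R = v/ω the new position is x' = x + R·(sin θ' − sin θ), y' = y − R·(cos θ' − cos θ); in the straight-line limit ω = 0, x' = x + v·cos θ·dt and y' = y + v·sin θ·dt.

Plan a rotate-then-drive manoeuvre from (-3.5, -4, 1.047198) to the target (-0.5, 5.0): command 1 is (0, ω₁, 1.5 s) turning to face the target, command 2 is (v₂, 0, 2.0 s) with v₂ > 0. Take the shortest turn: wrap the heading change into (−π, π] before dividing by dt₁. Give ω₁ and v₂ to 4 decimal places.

ω₁ = 0.1346, v₂ = 4.7434

heading to target = atan2(5−-4, -0.5−-3.5) = 1.2490
Δθ = wrap(1.2490 − 1.0472) = 0.2018; ω₁ = Δθ/dt₁ = 0.1346
distance = √((-0.5−-3.5)² + (5−-4)²) = 9.4868; v₂ = distance/dt₂ = 4.7434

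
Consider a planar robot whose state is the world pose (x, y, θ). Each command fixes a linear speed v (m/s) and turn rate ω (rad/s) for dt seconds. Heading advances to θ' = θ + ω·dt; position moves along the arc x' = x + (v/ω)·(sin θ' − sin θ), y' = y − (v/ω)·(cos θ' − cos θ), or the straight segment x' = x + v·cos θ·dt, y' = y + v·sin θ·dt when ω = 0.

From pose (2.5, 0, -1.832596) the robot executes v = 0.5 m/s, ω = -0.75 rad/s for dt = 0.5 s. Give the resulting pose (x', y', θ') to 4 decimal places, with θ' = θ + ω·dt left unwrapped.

(2.3921, -0.2239, -2.2076)

θ' = -1.8326 + -0.75·0.5 = -2.2076
R = v/ω = 0.5/-0.75 = -0.6667
x' = 2.5 + -0.6667·(sin -2.2076 − sin -1.8326) = 2.3921
y' = 0 − -0.6667·(cos -2.2076 − cos -1.8326) = -0.2239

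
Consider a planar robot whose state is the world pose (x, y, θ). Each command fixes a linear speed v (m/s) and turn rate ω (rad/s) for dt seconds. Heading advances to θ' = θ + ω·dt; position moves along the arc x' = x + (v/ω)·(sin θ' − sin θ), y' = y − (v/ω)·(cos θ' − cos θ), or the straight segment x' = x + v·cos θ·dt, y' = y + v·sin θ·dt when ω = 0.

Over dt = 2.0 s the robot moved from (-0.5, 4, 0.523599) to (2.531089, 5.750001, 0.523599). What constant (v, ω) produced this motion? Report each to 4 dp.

Δθ = 0.523599 − 0.523599 = 0.000000
ω = Δθ/dt = 0.000000/2.0 = 0.0000
ω = 0 → v = (Δx·cos θ + Δy·sin θ)/dt = 1.7500

v = 1.7500, ω = 0.0000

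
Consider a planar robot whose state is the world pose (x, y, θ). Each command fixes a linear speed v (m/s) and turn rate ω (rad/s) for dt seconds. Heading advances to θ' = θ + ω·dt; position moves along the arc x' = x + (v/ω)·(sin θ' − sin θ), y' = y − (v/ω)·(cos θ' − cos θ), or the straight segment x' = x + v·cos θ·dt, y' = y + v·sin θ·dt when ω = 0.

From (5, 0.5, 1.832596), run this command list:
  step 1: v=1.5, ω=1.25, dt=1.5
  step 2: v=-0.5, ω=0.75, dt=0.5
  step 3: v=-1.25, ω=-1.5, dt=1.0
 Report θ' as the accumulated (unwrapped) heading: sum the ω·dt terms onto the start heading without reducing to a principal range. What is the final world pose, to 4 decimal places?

step 1: θ'=3.7076 (R=1.2000) → pose (3.1974, 1.2023, 3.7076)
step 2: θ'=4.0826 (R=-0.6667) → pose (3.3786, 1.3723, 4.0826)
step 3: θ'=2.5826 (R=0.8333) → pose (4.4940, 1.5880, 2.5826)

(4.4940, 1.5880, 2.5826)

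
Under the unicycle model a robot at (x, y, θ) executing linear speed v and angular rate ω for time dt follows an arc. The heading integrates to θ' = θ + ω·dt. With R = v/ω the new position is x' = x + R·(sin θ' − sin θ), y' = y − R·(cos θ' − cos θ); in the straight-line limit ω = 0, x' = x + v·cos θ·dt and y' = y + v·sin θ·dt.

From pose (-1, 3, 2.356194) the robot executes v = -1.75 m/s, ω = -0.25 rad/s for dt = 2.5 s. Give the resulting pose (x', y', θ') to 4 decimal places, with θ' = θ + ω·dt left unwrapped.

(0.9604, -0.8318, 1.7312)

θ' = 2.3562 + -0.25·2.5 = 1.7312
R = v/ω = -1.75/-0.25 = 7.0000
x' = -1 + 7.0000·(sin 1.7312 − sin 2.3562) = 0.9604
y' = 3 − 7.0000·(cos 1.7312 − cos 2.3562) = -0.8318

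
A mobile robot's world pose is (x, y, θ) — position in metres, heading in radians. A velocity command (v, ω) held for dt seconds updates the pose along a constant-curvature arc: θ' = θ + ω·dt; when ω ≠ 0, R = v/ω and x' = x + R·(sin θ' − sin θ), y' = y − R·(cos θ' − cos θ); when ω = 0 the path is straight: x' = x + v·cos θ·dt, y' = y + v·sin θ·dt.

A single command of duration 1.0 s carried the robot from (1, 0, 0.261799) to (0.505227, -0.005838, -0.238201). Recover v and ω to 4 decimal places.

v = -0.5000, ω = -0.5000

Δθ = -0.238201 − 0.261799 = -0.500000
ω = Δθ/dt = -0.500000/1.0 = -0.5000
R = Δx/(sin θ' − sin θ) = 1.0000
v = R·ω = 1.0000·-0.5000 = -0.5000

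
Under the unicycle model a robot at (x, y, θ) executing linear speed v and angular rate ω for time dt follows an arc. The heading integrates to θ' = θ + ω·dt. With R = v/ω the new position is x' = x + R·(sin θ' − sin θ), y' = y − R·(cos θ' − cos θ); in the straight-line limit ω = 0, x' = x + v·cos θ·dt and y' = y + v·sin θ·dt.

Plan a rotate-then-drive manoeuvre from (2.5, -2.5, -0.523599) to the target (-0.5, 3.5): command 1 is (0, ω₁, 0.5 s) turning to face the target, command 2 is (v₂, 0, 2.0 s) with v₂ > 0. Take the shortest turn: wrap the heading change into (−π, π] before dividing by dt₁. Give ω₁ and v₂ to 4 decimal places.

ω₁ = 5.1161, v₂ = 3.3541

heading to target = atan2(3.5−-2.5, -0.5−2.5) = 2.0344
Δθ = wrap(2.0344 − -0.5236) = 2.5580; ω₁ = Δθ/dt₁ = 5.1161
distance = √((-0.5−2.5)² + (3.5−-2.5)²) = 6.7082; v₂ = distance/dt₂ = 3.3541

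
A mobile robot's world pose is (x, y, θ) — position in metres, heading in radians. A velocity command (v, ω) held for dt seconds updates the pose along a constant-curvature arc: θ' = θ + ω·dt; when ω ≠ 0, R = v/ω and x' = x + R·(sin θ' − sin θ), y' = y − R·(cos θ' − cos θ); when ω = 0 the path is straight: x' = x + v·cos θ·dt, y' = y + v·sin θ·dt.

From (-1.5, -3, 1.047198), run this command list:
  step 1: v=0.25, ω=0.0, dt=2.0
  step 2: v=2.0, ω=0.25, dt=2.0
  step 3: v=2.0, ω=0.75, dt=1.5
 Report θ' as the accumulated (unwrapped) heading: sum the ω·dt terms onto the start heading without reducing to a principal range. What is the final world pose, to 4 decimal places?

step 1: θ'=1.0472 (straight) → pose (-1.2500, -2.5670, 1.0472)
step 2: θ'=1.5472 (R=8.0000) → pose (-0.1804, 1.2442, 1.5472)
step 3: θ'=2.6722 (R=2.6667) → pose (-1.6401, 3.6854, 2.6722)

(-1.6401, 3.6854, 2.6722)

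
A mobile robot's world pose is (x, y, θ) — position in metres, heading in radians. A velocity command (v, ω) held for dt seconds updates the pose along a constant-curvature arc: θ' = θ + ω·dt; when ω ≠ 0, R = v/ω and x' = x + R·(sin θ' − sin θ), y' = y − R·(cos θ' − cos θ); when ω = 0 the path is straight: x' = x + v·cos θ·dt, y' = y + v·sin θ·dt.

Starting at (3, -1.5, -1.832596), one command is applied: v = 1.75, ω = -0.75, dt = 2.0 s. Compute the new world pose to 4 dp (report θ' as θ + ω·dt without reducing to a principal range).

(0.3032, -3.1870, -3.3326)

θ' = -1.8326 + -0.75·2.0 = -3.3326
R = v/ω = 1.75/-0.75 = -2.3333
x' = 3 + -2.3333·(sin -3.3326 − sin -1.8326) = 0.3032
y' = -1.5 − -2.3333·(cos -3.3326 − cos -1.8326) = -3.1870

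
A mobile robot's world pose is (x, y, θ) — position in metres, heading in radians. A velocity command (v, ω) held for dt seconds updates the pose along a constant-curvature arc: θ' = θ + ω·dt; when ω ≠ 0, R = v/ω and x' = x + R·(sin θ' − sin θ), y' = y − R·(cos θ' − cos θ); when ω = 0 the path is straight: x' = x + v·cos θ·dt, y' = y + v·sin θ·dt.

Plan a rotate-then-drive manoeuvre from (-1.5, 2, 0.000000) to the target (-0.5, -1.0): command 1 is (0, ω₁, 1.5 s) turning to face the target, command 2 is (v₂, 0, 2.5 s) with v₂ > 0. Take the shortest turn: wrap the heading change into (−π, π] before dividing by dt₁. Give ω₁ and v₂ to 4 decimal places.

heading to target = atan2(-1−2, -0.5−-1.5) = -1.2490
Δθ = wrap(-1.2490 − 0.0000) = -1.2490; ω₁ = Δθ/dt₁ = -0.8327
distance = √((-0.5−-1.5)² + (-1−2)²) = 3.1623; v₂ = distance/dt₂ = 1.2649

ω₁ = -0.8327, v₂ = 1.2649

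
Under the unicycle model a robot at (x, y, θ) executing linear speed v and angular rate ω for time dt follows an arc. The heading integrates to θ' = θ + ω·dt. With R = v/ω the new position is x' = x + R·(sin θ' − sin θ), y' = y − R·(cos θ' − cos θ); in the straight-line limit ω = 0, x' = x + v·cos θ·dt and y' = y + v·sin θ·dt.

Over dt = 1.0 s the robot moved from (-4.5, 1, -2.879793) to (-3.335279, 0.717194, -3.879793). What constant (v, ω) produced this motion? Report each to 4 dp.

Δθ = -3.879793 − -2.879793 = -1.000000
ω = Δθ/dt = -1.000000/1.0 = -1.0000
R = Δx/(sin θ' − sin θ) = 1.2500
v = R·ω = 1.2500·-1.0000 = -1.2500

v = -1.2500, ω = -1.0000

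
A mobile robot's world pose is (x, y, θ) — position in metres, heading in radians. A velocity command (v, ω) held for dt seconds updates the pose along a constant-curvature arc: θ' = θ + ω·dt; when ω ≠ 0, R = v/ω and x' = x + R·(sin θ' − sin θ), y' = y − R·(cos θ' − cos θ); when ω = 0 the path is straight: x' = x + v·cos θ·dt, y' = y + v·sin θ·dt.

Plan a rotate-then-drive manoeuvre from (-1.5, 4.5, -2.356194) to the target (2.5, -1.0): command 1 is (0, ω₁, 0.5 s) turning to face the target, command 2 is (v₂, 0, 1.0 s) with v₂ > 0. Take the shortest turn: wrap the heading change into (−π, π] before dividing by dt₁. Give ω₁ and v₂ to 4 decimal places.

heading to target = atan2(-1−4.5, 2.5−-1.5) = -0.9420
Δθ = wrap(-0.9420 − -2.3562) = 1.4142; ω₁ = Δθ/dt₁ = 2.8284
distance = √((2.5−-1.5)² + (-1−4.5)²) = 6.8007; v₂ = distance/dt₂ = 6.8007

ω₁ = 2.8284, v₂ = 6.8007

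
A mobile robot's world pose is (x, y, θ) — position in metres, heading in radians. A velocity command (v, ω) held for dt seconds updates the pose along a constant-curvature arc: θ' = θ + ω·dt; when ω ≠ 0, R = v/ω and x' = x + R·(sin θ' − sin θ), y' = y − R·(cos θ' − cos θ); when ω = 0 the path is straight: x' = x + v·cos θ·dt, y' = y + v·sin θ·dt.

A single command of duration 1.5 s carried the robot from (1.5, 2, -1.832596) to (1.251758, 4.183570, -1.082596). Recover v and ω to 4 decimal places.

v = -1.5000, ω = 0.5000

Δθ = -1.082596 − -1.832596 = 0.750000
ω = Δθ/dt = 0.750000/1.5 = 0.5000
R = −Δy/(cos θ' − cos θ) = -3.0000
v = R·ω = -3.0000·0.5000 = -1.5000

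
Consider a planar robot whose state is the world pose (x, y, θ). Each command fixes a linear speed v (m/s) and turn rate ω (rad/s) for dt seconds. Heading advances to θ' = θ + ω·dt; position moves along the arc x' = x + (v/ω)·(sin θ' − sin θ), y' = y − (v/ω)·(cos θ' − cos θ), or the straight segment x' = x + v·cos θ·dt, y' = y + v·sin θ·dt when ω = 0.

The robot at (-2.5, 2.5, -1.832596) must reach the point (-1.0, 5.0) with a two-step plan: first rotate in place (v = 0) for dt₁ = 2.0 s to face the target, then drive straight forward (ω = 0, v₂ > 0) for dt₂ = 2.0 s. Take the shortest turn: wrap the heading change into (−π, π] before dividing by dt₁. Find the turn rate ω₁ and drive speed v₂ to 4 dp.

ω₁ = 1.4315, v₂ = 1.4577

heading to target = atan2(5−2.5, -1−-2.5) = 1.0304
Δθ = wrap(1.0304 − -1.8326) = 2.8630; ω₁ = Δθ/dt₁ = 1.4315
distance = √((-1−-2.5)² + (5−2.5)²) = 2.9155; v₂ = distance/dt₂ = 1.4577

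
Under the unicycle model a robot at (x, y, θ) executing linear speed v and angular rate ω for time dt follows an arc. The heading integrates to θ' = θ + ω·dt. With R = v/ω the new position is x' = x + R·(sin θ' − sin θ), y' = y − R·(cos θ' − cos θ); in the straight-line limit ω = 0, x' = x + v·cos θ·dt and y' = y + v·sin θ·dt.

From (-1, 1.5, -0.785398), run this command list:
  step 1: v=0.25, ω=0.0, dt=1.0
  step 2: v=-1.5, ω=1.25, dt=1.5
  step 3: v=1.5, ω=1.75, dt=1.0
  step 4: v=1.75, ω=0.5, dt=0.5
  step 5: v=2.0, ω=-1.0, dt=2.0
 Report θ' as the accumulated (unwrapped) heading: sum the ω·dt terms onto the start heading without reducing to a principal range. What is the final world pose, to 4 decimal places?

(-5.7684, 5.3218, 1.0896)

step 1: θ'=-0.7854 (straight) → pose (-0.8232, 1.3232, -0.7854)
step 2: θ'=1.0896 (R=-1.2000) → pose (-2.7355, 1.0301, 1.0896)
step 3: θ'=2.8396 (R=0.8571) → pose (-3.2404, 2.2452, 2.8396)
step 4: θ'=3.0896 (R=3.5000) → pose (-4.0994, 2.3988, 3.0896)
step 5: θ'=1.0896 (R=-2.0000) → pose (-5.7684, 5.3218, 1.0896)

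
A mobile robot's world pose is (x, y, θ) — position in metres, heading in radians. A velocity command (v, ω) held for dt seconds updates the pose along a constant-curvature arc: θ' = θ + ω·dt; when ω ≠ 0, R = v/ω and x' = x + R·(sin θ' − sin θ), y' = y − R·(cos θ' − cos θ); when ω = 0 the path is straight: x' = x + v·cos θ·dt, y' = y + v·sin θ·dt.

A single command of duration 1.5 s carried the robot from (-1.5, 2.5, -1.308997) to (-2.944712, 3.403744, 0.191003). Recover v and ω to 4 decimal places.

Δθ = 0.191003 − -1.308997 = 1.500000
ω = Δθ/dt = 1.500000/1.5 = 1.0000
R = Δx/(sin θ' − sin θ) = -1.2500
v = R·ω = -1.2500·1.0000 = -1.2500

v = -1.2500, ω = 1.0000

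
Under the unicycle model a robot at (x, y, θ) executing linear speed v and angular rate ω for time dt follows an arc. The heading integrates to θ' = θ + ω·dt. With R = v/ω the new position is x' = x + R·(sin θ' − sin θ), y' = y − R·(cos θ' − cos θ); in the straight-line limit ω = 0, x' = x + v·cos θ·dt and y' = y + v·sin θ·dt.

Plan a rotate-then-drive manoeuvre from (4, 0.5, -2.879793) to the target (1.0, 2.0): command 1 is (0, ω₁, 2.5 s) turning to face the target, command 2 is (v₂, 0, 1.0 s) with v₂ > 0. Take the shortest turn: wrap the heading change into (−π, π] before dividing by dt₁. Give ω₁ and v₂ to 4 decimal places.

ω₁ = -0.2902, v₂ = 3.3541

heading to target = atan2(2−0.5, 1−4) = 2.6779
Δθ = wrap(2.6779 − -2.8798) = -0.7254; ω₁ = Δθ/dt₁ = -0.2902
distance = √((1−4)² + (2−0.5)²) = 3.3541; v₂ = distance/dt₂ = 3.3541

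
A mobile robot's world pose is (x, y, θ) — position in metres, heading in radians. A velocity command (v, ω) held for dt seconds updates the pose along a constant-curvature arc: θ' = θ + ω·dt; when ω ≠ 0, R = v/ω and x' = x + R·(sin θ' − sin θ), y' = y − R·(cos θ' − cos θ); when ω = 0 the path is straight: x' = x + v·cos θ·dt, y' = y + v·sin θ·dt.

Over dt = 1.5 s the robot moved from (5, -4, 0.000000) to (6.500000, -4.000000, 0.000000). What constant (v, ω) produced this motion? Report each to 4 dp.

Δθ = 0.000000 − 0.000000 = 0.000000
ω = Δθ/dt = 0.000000/1.5 = 0.0000
ω = 0 → v = (Δx·cos θ + Δy·sin θ)/dt = 1.0000

v = 1.0000, ω = 0.0000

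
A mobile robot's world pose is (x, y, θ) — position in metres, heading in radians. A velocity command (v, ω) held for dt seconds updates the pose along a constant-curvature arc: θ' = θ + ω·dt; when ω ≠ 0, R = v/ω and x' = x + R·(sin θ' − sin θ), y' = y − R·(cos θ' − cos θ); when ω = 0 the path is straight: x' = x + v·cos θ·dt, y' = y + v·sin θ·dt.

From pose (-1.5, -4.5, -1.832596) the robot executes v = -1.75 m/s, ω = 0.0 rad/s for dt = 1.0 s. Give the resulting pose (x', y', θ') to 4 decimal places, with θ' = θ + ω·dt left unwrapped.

(-1.0471, -2.8096, -1.8326)

θ' = -1.8326 + 0.0·1.0 = -1.8326
ω = 0 → straight: x' = -1.5 + -1.75·cos(-1.8326)·1.0 = -1.0471
y' = -4.5 + -1.75·sin(-1.8326)·1.0 = -2.8096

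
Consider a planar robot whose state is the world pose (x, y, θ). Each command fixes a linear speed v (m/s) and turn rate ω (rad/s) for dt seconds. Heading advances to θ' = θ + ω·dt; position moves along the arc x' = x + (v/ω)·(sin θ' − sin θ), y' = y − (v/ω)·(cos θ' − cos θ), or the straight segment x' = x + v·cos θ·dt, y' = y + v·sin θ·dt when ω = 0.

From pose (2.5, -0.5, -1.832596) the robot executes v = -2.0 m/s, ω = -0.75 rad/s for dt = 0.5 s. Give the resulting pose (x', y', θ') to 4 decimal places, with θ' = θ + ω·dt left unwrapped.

(2.9318, 0.3955, -2.2076)

θ' = -1.8326 + -0.75·0.5 = -2.2076
R = v/ω = -2.0/-0.75 = 2.6667
x' = 2.5 + 2.6667·(sin -2.2076 − sin -1.8326) = 2.9318
y' = -0.5 − 2.6667·(cos -2.2076 − cos -1.8326) = 0.3955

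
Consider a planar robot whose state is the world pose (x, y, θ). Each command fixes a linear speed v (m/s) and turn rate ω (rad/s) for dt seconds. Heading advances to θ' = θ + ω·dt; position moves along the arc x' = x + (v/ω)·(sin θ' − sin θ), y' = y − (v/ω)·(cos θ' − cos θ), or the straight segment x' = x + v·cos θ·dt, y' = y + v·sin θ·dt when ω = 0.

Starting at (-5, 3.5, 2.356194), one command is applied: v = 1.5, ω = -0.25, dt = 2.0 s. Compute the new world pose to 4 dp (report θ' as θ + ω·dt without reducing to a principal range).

(-6.5147, 6.0534, 1.8562)

θ' = 2.3562 + -0.25·2.0 = 1.8562
R = v/ω = 1.5/-0.25 = -6.0000
x' = -5 + -6.0000·(sin 1.8562 − sin 2.3562) = -6.5147
y' = 3.5 − -6.0000·(cos 1.8562 − cos 2.3562) = 6.0534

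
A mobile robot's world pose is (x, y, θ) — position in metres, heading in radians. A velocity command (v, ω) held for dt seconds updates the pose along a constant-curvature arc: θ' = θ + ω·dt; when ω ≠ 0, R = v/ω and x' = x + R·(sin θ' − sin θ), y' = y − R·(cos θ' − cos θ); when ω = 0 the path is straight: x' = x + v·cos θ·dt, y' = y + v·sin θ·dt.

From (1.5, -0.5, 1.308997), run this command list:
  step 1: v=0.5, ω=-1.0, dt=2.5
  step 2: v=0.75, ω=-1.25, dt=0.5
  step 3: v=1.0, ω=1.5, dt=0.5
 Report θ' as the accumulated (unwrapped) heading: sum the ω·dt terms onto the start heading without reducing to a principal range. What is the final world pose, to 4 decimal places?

(2.5353, -1.2964, -1.0660)

step 1: θ'=-1.1910 (R=-0.5000) → pose (2.4473, -0.4440, -1.1910)
step 2: θ'=-1.8160 (R=-0.6000) → pose (2.4721, -0.8121, -1.8160)
step 3: θ'=-1.0660 (R=0.6667) → pose (2.5353, -1.2964, -1.0660)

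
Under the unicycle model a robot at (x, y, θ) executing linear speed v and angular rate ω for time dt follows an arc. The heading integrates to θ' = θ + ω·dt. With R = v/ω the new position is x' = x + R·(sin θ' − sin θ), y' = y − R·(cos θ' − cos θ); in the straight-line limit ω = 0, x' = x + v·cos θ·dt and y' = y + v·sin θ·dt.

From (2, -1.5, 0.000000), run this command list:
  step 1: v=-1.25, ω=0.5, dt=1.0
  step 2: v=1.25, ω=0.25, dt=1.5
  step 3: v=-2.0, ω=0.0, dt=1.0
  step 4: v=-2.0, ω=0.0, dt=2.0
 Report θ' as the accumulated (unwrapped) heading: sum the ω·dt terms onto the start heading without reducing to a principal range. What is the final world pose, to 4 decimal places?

step 1: θ'=0.5000 (R=-2.5000) → pose (0.8014, -1.8060, 0.5000)
step 2: θ'=0.8750 (R=5.0000) → pose (2.2420, -0.6231, 0.8750)
step 3: θ'=0.8750 (straight) → pose (0.9600, -2.1582, 0.8750)
step 4: θ'=0.8750 (straight) → pose (-1.6040, -5.2284, 0.8750)

(-1.6040, -5.2284, 0.8750)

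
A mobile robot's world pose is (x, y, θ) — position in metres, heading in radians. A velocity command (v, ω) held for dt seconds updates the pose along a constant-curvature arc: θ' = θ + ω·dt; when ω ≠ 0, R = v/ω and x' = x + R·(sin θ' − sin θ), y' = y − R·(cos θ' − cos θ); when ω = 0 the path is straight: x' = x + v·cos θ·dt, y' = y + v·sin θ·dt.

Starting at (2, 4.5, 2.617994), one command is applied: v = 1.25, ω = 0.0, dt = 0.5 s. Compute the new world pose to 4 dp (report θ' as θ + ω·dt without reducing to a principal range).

θ' = 2.6180 + 0.0·0.5 = 2.6180
ω = 0 → straight: x' = 2 + 1.25·cos(2.6180)·0.5 = 1.4587
y' = 4.5 + 1.25·sin(2.6180)·0.5 = 4.8125

(1.4587, 4.8125, 2.6180)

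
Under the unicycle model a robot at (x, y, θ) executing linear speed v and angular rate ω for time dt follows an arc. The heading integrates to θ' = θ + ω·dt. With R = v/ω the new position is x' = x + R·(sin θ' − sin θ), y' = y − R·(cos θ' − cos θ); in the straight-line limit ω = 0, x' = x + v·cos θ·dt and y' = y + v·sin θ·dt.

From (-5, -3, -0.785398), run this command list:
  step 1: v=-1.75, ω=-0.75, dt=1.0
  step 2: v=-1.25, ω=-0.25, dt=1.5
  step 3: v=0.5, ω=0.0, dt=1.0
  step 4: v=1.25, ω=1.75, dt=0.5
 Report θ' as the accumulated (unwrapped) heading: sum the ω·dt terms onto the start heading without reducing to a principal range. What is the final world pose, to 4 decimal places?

step 1: θ'=-1.5354 (R=2.3333) → pose (-5.6820, -1.4327, -1.5354)
step 2: θ'=-1.9104 (R=5.0000) → pose (-5.3995, 0.4098, -1.9104)
step 3: θ'=-1.9104 (straight) → pose (-5.5661, -0.0616, -1.9104)
step 4: θ'=-1.0354 (R=0.7143) → pose (-5.5069, -0.6639, -1.0354)

(-5.5069, -0.6639, -1.0354)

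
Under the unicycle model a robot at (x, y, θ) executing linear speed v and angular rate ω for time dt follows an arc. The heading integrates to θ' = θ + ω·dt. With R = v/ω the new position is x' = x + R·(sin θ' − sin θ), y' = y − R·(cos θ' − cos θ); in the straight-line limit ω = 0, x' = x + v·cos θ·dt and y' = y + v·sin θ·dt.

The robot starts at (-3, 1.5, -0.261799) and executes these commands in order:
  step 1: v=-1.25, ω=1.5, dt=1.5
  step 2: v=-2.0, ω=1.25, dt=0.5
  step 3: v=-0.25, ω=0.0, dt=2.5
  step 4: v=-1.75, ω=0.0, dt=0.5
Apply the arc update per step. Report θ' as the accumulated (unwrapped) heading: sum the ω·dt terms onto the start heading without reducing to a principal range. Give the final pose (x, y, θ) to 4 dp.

step 1: θ'=1.9882 (R=-0.8333) → pose (-3.9775, 0.3572, 1.9882)
step 2: θ'=2.6132 (R=-1.6000) → pose (-3.3215, -0.3759, 2.6132)
step 3: θ'=2.6132 (straight) → pose (-2.7817, -0.6910, 2.6132)
step 4: θ'=2.6132 (straight) → pose (-2.0260, -1.1321, 2.6132)

(-2.0260, -1.1321, 2.6132)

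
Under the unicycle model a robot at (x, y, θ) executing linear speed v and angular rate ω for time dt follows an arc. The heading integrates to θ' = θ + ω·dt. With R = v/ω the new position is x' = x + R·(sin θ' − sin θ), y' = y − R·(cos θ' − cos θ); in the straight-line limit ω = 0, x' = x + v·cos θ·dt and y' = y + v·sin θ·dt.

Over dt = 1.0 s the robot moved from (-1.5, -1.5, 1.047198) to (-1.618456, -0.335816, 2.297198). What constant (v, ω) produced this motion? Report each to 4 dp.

v = 1.2500, ω = 1.2500

Δθ = 2.297198 − 1.047198 = 1.250000
ω = Δθ/dt = 1.250000/1.0 = 1.2500
R = −Δy/(cos θ' − cos θ) = 1.0000
v = R·ω = 1.0000·1.2500 = 1.2500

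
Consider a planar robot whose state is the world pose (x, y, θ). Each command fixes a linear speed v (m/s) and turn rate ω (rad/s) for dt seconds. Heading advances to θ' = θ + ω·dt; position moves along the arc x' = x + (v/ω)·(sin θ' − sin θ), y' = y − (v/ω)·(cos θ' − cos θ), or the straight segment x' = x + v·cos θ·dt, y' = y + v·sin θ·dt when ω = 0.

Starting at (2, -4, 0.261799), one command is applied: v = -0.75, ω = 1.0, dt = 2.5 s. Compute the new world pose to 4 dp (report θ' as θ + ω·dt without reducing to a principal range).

(1.9161, -5.4210, 2.7618)

θ' = 0.2618 + 1.0·2.5 = 2.7618
R = v/ω = -0.75/1.0 = -0.7500
x' = 2 + -0.7500·(sin 2.7618 − sin 0.2618) = 1.9161
y' = -4 − -0.7500·(cos 2.7618 − cos 0.2618) = -5.4210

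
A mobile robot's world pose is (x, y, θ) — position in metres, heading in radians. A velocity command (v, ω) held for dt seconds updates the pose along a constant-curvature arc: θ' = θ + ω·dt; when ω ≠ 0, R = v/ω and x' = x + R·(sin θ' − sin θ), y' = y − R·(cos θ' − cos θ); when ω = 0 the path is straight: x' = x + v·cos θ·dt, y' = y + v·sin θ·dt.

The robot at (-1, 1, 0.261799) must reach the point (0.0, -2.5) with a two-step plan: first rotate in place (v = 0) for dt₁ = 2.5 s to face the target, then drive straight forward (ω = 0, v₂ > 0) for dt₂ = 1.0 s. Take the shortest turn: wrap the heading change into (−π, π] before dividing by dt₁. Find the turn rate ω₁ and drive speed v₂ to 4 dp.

heading to target = atan2(-2.5−1, 0−-1) = -1.2925
Δθ = wrap(-1.2925 − 0.2618) = -1.5543; ω₁ = Δθ/dt₁ = -0.6217
distance = √((0−-1)² + (-2.5−1)²) = 3.6401; v₂ = distance/dt₂ = 3.6401

ω₁ = -0.6217, v₂ = 3.6401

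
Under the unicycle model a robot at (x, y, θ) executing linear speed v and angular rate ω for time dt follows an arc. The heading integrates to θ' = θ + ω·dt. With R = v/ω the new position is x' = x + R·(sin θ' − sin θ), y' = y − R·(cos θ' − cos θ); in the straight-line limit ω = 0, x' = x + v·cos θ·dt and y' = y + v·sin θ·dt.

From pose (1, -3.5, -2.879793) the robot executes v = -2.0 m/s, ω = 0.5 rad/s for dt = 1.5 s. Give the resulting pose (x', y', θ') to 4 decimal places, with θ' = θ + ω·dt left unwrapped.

(3.3559, -1.7576, -2.1298)

θ' = -2.8798 + 0.5·1.5 = -2.1298
R = v/ω = -2.0/0.5 = -4.0000
x' = 1 + -4.0000·(sin -2.1298 − sin -2.8798) = 3.3559
y' = -3.5 − -4.0000·(cos -2.1298 − cos -2.8798) = -1.7576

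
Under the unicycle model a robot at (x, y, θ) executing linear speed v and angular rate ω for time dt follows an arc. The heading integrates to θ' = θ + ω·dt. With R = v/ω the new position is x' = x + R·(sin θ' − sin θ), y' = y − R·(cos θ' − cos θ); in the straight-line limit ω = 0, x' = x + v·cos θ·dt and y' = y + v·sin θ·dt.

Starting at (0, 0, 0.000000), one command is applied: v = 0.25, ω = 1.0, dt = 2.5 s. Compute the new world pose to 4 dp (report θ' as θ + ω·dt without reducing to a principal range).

θ' = 0.0000 + 1.0·2.5 = 2.5000
R = v/ω = 0.25/1.0 = 0.2500
x' = 0 + 0.2500·(sin 2.5000 − sin 0.0000) = 0.1496
y' = 0 − 0.2500·(cos 2.5000 − cos 0.0000) = 0.4503

(0.1496, 0.4503, 2.5000)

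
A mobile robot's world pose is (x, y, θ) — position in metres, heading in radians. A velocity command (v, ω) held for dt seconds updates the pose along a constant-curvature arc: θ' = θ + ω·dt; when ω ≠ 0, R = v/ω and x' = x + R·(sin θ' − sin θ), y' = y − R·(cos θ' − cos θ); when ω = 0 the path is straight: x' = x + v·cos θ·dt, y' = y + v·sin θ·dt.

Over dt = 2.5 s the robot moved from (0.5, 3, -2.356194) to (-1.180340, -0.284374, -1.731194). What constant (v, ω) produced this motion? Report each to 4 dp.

Δθ = -1.731194 − -2.356194 = 0.625000
ω = Δθ/dt = 0.625000/2.5 = 0.2500
R = −Δy/(cos θ' − cos θ) = 6.0000
v = R·ω = 6.0000·0.2500 = 1.5000

v = 1.5000, ω = 0.2500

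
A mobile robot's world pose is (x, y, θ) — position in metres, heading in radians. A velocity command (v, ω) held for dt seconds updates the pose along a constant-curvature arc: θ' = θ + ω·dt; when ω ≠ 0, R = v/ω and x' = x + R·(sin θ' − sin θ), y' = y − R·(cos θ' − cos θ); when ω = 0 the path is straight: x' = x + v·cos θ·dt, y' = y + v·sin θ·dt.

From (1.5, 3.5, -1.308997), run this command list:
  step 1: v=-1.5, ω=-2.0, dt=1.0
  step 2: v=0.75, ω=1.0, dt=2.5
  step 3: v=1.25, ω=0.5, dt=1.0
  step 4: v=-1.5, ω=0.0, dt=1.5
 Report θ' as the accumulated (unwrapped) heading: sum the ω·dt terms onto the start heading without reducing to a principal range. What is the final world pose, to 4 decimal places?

step 1: θ'=-3.3090 (R=0.7500) → pose (2.3494, 4.4336, -3.3090)
step 2: θ'=-0.8090 (R=0.7500) → pose (1.6817, 3.1764, -0.8090)
step 3: θ'=-0.3090 (R=2.5000) → pose (2.7305, 2.5204, -0.3090)
step 4: θ'=-0.3090 (straight) → pose (0.5870, 3.2046, -0.3090)

(0.5870, 3.2046, -0.3090)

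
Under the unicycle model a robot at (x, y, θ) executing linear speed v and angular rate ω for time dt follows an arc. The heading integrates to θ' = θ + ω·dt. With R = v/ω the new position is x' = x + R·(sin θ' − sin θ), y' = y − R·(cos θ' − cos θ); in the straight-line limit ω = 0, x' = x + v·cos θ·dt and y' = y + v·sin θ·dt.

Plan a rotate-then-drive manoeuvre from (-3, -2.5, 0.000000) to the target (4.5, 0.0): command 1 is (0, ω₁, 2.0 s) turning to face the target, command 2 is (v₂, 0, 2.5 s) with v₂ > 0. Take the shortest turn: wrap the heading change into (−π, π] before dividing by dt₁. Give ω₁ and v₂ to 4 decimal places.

ω₁ = 0.1609, v₂ = 3.1623

heading to target = atan2(0−-2.5, 4.5−-3) = 0.3218
Δθ = wrap(0.3218 − 0.0000) = 0.3218; ω₁ = Δθ/dt₁ = 0.1609
distance = √((4.5−-3)² + (0−-2.5)²) = 7.9057; v₂ = distance/dt₂ = 3.1623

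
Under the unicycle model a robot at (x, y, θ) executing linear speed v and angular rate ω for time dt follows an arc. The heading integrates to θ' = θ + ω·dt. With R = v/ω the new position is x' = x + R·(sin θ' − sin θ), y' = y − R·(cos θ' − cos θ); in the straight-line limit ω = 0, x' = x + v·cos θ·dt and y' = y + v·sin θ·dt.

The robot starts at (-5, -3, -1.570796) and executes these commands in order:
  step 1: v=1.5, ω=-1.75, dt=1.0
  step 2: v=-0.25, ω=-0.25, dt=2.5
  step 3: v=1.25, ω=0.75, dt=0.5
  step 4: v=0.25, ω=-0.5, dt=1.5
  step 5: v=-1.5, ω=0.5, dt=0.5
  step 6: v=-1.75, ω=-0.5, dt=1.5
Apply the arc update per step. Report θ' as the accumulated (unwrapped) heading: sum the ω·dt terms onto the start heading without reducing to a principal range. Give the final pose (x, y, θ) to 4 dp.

(-5.1839, -6.6343, -4.8208)

step 1: θ'=-3.3208 (R=-0.8571) → pose (-6.0099, -3.8434, -3.3208)
step 2: θ'=-3.9458 (R=1.0000) → pose (-5.4679, -4.1337, -3.9458)
step 3: θ'=-3.5708 (R=1.6667) → pose (-5.9748, -3.7744, -3.5708)
step 4: θ'=-4.3208 (R=-0.5000) → pose (-6.2289, -3.5105, -4.3208)
step 5: θ'=-4.0708 (R=-3.0000) → pose (-5.8594, -4.1610, -4.0708)
step 6: θ'=-4.8208 (R=3.5000) → pose (-5.1839, -6.6343, -4.8208)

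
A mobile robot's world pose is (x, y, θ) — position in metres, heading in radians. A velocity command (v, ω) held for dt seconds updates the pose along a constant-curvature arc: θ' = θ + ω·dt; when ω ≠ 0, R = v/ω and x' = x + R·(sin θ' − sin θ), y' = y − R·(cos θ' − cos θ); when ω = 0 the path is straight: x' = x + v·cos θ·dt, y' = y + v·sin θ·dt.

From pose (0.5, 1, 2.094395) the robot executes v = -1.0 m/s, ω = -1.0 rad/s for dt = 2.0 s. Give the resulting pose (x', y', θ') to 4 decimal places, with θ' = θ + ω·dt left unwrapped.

(-0.2718, -0.4955, 0.0944)

θ' = 2.0944 + -1.0·2.0 = 0.0944
R = v/ω = -1.0/-1.0 = 1.0000
x' = 0.5 + 1.0000·(sin 0.0944 − sin 2.0944) = -0.2718
y' = 1 − 1.0000·(cos 0.0944 − cos 2.0944) = -0.4955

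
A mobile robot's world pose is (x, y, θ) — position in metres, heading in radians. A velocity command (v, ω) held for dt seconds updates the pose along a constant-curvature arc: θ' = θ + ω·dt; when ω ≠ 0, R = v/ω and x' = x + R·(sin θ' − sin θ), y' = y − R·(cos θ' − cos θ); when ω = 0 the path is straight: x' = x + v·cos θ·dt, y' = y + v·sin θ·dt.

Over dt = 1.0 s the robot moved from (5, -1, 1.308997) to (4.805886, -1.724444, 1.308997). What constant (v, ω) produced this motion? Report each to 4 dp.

Δθ = 1.308997 − 1.308997 = 0.000000
ω = Δθ/dt = 0.000000/1.0 = 0.0000
ω = 0 → v = (Δx·cos θ + Δy·sin θ)/dt = -0.7500

v = -0.7500, ω = 0.0000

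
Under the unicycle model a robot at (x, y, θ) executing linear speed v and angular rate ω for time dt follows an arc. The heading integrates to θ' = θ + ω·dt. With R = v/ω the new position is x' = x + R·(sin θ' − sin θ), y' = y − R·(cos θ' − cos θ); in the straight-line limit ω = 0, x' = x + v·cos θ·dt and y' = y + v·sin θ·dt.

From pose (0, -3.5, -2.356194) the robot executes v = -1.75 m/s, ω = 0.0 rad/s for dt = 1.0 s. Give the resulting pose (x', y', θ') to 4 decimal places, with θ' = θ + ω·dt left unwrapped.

(1.2374, -2.2626, -2.3562)

θ' = -2.3562 + 0.0·1.0 = -2.3562
ω = 0 → straight: x' = 0 + -1.75·cos(-2.3562)·1.0 = 1.2374
y' = -3.5 + -1.75·sin(-2.3562)·1.0 = -2.2626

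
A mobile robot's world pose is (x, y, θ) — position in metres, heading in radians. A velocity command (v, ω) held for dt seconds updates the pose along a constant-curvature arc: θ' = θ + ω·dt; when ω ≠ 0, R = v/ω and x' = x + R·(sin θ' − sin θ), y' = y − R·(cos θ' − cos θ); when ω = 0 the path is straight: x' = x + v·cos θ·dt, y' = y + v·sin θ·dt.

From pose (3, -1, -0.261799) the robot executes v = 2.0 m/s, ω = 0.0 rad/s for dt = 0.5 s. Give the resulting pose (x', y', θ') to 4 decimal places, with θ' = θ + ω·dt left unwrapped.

θ' = -0.2618 + 0.0·0.5 = -0.2618
ω = 0 → straight: x' = 3 + 2.0·cos(-0.2618)·0.5 = 3.9659
y' = -1 + 2.0·sin(-0.2618)·0.5 = -1.2588

(3.9659, -1.2588, -0.2618)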